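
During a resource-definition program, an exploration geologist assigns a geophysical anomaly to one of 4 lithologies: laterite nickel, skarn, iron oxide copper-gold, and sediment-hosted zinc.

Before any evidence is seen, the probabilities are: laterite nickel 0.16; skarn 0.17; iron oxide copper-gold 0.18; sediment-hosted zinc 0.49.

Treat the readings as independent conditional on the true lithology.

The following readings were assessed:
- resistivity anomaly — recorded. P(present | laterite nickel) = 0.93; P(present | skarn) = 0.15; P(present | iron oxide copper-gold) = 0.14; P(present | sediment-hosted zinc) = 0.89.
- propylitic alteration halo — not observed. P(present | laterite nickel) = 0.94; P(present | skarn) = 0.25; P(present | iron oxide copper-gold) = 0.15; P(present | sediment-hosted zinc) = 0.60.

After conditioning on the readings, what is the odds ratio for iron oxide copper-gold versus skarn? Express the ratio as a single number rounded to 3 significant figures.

Unnormalized posterior weight (prior times the reading likelihoods) for each of the two hypotheses (using 1 − P(present | H) for each absent reading):
  iron oxide copper-gold: 0.18 × 0.14 × (1 − 0.15) = 0.02142
  skarn: 0.17 × 0.15 × (1 − 0.25) = 0.019125
Odds(iron oxide copper-gold : skarn) = 0.02142 / 0.019125 ≈ 1.12.

1.12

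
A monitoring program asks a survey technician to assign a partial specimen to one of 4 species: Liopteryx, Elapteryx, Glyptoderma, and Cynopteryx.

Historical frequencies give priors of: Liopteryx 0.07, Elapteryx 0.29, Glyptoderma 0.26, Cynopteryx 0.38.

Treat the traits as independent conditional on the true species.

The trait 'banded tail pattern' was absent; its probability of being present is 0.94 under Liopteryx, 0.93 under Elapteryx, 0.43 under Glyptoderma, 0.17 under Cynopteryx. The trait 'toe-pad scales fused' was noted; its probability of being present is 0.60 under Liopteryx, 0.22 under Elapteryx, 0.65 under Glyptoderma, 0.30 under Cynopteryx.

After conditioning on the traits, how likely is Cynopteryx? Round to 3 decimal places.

0.478

Multiply each prior by the joint likelihood of the trait pattern (using 1 − P(present | H) for each absent trait):
  Liopteryx: 0.07 × (1 − 0.94) × 0.60 = 0.00252
  Elapteryx: 0.29 × (1 − 0.93) × 0.22 = 0.004466
  Glyptoderma: 0.26 × (1 − 0.43) × 0.65 = 0.09633
  Cynopteryx: 0.38 × (1 − 0.17) × 0.30 = 0.09462
The unnormalized weights sum to 0.19794.
P(Cynopteryx | evidence) = 0.09462 / 0.19794 ≈ 0.478.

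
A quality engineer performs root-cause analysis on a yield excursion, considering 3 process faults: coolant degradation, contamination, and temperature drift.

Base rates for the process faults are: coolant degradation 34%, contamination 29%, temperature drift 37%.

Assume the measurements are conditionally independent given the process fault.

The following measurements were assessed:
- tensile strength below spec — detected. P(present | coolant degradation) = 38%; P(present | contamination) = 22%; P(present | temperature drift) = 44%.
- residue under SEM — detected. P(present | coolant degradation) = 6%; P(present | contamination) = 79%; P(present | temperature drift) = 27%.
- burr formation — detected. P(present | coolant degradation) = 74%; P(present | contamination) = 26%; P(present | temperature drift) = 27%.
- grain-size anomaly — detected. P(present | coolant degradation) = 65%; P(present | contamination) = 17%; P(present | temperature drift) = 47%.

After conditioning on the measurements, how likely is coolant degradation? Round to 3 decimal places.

0.323

For each hypothesis, the unnormalized posterior weight is prior × product of the measurement likelihoods:
  coolant degradation: 0.34 × 0.38 × 0.06 × 0.74 × 0.65 = 0.0037287
  contamination: 0.29 × 0.22 × 0.79 × 0.26 × 0.17 = 0.0022278
  temperature drift: 0.37 × 0.44 × 0.27 × 0.27 × 0.47 = 0.005578
Normalizing constant Z = 0.0037287 + 0.0022278 + 0.005578 = 0.011534.
P(coolant degradation | evidence) = 0.0037287 / 0.011534 ≈ 0.323.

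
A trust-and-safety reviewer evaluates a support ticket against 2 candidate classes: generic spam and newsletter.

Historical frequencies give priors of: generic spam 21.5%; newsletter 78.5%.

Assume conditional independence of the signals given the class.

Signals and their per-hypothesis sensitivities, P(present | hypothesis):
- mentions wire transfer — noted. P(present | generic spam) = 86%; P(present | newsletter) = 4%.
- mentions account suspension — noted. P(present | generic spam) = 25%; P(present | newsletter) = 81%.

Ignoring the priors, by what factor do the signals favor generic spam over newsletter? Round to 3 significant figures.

6.64

Take the product of per-signal likelihoods under each hypothesis, then divide.
  generic spam: 0.86 × 0.25 = 0.215
  newsletter: 0.04 × 0.81 = 0.0324
Bayes factor = 0.215 / 0.0324 ≈ 6.64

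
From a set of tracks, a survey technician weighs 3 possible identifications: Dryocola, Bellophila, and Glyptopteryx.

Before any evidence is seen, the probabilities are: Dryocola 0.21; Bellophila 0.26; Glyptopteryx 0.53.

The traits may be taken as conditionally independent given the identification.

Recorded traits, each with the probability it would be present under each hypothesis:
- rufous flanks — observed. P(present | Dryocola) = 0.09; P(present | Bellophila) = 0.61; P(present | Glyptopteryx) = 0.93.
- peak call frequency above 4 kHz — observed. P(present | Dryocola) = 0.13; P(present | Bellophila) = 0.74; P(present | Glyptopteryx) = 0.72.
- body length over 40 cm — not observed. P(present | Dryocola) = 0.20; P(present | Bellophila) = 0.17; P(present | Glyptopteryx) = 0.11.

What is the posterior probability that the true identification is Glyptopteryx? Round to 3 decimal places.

By Bayes' rule with conditional independence, the unnormalized weight for each hypothesis is prior × ∏ likelihoods (using 1 − P(present | H) for each absent trait):
  Dryocola: 0.21 × 0.09 × 0.13 × (1 − 0.20) = 0.0019656
  Bellophila: 0.26 × 0.61 × 0.74 × (1 − 0.17) = 0.097412
  Glyptopteryx: 0.53 × 0.93 × 0.72 × (1 − 0.11) = 0.31585
The unnormalized weights sum to 0.41523.
P(Glyptopteryx | evidence) = 0.31585 / 0.41523 ≈ 0.761.

0.761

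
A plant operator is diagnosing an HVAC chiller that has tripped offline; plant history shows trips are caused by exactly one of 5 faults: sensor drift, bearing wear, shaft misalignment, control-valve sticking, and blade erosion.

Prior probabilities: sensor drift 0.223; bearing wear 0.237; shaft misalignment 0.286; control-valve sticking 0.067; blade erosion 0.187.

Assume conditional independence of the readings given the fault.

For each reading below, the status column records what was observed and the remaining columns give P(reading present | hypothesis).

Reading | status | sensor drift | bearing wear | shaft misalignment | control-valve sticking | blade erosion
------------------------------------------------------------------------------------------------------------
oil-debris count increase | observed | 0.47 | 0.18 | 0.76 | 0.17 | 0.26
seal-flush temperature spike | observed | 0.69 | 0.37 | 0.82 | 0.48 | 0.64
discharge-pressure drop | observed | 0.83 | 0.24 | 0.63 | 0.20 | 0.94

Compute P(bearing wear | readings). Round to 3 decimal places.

0.018

Multiply each prior by the joint likelihood of the reading pattern:
  sensor drift: 0.223 × 0.47 × 0.69 × 0.83 = 0.060025
  bearing wear: 0.237 × 0.18 × 0.37 × 0.24 = 0.0037882
  shaft misalignment: 0.286 × 0.76 × 0.82 × 0.63 = 0.11229
  control-valve sticking: 0.067 × 0.17 × 0.48 × 0.20 = 0.0010934
  blade erosion: 0.187 × 0.26 × 0.64 × 0.94 = 0.02925
Normalizing constant Z = 0.060025 + 0.0037882 + 0.11229 + 0.0010934 + 0.02925 = 0.20644.
P(bearing wear | evidence) = 0.0037882 / 0.20644 ≈ 0.018.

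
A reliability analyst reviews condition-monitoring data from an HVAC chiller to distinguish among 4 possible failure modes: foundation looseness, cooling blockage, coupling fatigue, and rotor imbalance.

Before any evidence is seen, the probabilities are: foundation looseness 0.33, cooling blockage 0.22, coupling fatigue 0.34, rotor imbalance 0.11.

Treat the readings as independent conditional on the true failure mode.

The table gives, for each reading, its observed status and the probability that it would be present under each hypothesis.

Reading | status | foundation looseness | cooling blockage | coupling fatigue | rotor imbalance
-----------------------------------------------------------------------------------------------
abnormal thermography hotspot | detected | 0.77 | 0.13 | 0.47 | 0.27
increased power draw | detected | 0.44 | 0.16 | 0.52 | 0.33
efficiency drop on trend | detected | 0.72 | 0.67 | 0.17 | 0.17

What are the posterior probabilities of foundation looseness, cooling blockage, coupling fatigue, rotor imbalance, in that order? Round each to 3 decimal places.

Multiply each prior by the joint likelihood of the reading pattern:
  foundation looseness: 0.33 × 0.77 × 0.44 × 0.72 = 0.080499
  cooling blockage: 0.22 × 0.13 × 0.16 × 0.67 = 0.0030659
  coupling fatigue: 0.34 × 0.47 × 0.52 × 0.17 = 0.014126
  rotor imbalance: 0.11 × 0.27 × 0.33 × 0.17 = 0.0016662
Marginal likelihood of the evidence = 0.099357.
P(foundation looseness | evidence) = 0.080499 / 0.099357 ≈ 0.810
P(cooling blockage | evidence) = 0.0030659 / 0.099357 ≈ 0.031
P(coupling fatigue | evidence) = 0.014126 / 0.099357 ≈ 0.142
P(rotor imbalance | evidence) = 0.0016662 / 0.099357 ≈ 0.017

0.810, 0.031, 0.142, 0.017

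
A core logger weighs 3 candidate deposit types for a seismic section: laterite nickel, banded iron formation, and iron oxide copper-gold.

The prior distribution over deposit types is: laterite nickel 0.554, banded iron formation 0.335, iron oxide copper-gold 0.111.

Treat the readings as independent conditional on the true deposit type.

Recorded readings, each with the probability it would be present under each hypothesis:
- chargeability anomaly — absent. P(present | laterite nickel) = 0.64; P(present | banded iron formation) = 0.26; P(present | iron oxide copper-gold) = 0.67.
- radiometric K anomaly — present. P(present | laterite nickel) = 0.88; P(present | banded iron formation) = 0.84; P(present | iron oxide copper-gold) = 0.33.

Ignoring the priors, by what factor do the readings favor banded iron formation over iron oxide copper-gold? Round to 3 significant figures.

5.71

Joint likelihood of the reading pattern under each hypothesis (using 1 − P(present | H) for each absent reading):
  banded iron formation: (1 − 0.26) × 0.84 = 0.6216
  iron oxide copper-gold: (1 − 0.67) × 0.33 = 0.1089
Bayes factor = 0.6216 / 0.1089 ≈ 5.71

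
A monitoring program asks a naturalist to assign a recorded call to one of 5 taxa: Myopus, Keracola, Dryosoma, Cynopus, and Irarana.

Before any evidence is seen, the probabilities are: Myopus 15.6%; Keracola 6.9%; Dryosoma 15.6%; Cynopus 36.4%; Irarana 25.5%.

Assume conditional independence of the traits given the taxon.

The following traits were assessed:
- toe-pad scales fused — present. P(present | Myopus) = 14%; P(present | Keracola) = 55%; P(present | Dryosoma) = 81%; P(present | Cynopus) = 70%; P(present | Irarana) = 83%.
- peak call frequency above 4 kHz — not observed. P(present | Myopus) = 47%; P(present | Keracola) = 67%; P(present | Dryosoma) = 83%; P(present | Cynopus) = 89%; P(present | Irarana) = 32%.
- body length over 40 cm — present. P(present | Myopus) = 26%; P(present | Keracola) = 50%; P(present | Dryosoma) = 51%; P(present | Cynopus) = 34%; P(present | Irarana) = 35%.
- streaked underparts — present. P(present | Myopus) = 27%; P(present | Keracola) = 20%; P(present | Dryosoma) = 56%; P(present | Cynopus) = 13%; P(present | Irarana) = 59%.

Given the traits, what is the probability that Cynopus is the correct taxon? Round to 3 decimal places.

0.032

Multiply each prior by the joint likelihood of the trait pattern (using 1 − P(present | H) for each absent trait):
  Myopus: 0.156 × 0.14 × (1 − 0.47) × 0.26 × 0.27 = 0.00081258
  Keracola: 0.069 × 0.55 × (1 − 0.67) × 0.50 × 0.20 = 0.0012524
  Dryosoma: 0.156 × 0.81 × (1 − 0.83) × 0.51 × 0.56 = 0.006135
  Cynopus: 0.364 × 0.70 × (1 − 0.89) × 0.34 × 0.13 = 0.0012388
  Irarana: 0.255 × 0.83 × (1 − 0.32) × 0.35 × 0.59 = 0.02972
Marginal likelihood of the evidence = 0.039159.
P(Cynopus | evidence) = 0.0012388 / 0.039159 ≈ 0.032.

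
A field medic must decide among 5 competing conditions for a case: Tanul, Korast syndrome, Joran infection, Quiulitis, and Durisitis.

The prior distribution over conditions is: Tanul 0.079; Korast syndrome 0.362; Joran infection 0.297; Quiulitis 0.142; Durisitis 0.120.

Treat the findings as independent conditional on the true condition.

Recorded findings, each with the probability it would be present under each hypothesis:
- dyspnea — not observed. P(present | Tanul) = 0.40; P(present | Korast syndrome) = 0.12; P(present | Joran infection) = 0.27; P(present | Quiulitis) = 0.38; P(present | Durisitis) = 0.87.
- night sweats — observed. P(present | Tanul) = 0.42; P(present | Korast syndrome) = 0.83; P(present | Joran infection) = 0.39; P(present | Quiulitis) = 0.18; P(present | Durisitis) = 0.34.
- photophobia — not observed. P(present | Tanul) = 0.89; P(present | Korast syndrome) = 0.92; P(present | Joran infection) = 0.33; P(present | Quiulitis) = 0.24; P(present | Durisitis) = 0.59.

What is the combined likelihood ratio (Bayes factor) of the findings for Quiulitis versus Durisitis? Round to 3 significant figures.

Take the product of per-finding likelihoods under each hypothesis (using 1 − P(present | H) for each absent finding), then divide.
  Quiulitis: (1 − 0.38) × 0.18 × (1 − 0.24) = 0.084816
  Durisitis: (1 − 0.87) × 0.34 × (1 − 0.59) = 0.018122
Bayes factor = 0.084816 / 0.018122 ≈ 4.68

4.68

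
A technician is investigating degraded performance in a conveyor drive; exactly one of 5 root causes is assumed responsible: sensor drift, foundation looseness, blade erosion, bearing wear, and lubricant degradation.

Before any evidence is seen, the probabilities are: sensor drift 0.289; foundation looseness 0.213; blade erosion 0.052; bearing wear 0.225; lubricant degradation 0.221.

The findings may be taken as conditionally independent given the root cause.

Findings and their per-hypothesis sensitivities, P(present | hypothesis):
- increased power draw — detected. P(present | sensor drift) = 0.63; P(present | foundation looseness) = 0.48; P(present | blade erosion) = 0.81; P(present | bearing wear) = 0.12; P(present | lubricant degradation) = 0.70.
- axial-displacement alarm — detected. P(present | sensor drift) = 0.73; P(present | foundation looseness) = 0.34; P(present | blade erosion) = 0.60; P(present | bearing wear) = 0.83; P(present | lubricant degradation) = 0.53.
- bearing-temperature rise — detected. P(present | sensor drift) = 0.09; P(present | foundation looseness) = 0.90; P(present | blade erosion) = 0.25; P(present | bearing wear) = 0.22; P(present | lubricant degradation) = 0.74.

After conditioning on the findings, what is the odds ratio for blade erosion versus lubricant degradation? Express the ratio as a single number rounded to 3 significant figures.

0.104

Posterior odds equal prior odds times the likelihood ratio; only the two competing hypotheses matter.
  blade erosion: 0.052 × 0.81 × 0.60 × 0.25 = 0.006318
  lubricant degradation: 0.221 × 0.70 × 0.53 × 0.74 = 0.060673
Odds(blade erosion : lubricant degradation) = 0.006318 / 0.060673 ≈ 0.104.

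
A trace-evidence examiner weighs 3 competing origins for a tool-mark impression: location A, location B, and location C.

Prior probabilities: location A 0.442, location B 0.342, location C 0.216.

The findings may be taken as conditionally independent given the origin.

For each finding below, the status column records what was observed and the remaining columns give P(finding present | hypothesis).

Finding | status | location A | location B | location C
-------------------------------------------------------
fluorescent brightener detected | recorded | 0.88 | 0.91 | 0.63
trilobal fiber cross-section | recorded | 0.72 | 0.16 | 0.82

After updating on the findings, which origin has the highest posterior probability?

location A

By Bayes' rule with conditional independence, the unnormalized weight for each hypothesis is prior × ∏ likelihoods:
  location A: 0.442 × 0.88 × 0.72 = 0.28005
  location B: 0.342 × 0.91 × 0.16 = 0.049795
  location C: 0.216 × 0.63 × 0.82 = 0.11159
Normalizing constant Z = 0.28005 + 0.049795 + 0.11159 = 0.44143.
P(location A | evidence) ≈ 0.28005 / 0.44143 ≈ 0.634
P(location B | evidence) ≈ 0.049795 / 0.44143 ≈ 0.113
P(location C | evidence) ≈ 0.11159 / 0.44143 ≈ 0.253
The largest is 0.634, so location A is most probable.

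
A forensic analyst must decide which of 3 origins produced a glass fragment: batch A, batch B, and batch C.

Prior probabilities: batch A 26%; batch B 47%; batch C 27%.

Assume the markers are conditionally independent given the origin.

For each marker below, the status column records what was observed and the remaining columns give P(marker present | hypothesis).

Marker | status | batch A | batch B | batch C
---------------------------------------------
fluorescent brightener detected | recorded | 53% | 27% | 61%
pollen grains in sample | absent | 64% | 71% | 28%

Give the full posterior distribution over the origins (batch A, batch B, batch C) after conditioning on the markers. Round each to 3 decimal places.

Multiply each prior by the joint likelihood of the marker pattern (using 1 − P(present | H) for each absent marker):
  batch A: 0.26 × 0.53 × (1 − 0.64) = 0.049608
  batch B: 0.47 × 0.27 × (1 − 0.71) = 0.036801
  batch C: 0.27 × 0.61 × (1 − 0.28) = 0.11858
The unnormalized weights sum to 0.20499.
P(batch A | evidence) = 0.049608 / 0.20499 ≈ 0.242
P(batch B | evidence) = 0.036801 / 0.20499 ≈ 0.180
P(batch C | evidence) = 0.11858 / 0.20499 ≈ 0.578

0.242, 0.180, 0.578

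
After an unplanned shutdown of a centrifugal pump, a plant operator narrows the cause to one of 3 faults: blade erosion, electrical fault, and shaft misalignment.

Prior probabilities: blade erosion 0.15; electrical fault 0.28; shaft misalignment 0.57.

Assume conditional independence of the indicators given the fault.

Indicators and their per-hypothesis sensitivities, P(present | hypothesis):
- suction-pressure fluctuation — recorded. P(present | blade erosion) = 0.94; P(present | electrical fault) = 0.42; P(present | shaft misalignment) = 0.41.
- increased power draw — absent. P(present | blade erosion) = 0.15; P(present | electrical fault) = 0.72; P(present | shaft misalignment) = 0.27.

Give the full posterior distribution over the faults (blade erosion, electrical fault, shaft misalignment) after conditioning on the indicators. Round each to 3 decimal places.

0.371, 0.102, 0.528

For each hypothesis, the unnormalized posterior weight is prior × product of the indicator likelihoods (using 1 − P(present | H) for each absent indicator):
  blade erosion: 0.15 × 0.94 × (1 − 0.15) = 0.11985
  electrical fault: 0.28 × 0.42 × (1 − 0.72) = 0.032928
  shaft misalignment: 0.57 × 0.41 × (1 − 0.27) = 0.1706
The unnormalized weights sum to 0.32338.
P(blade erosion | evidence) = 0.11985 / 0.32338 ≈ 0.371
P(electrical fault | evidence) = 0.032928 / 0.32338 ≈ 0.102
P(shaft misalignment | evidence) = 0.1706 / 0.32338 ≈ 0.528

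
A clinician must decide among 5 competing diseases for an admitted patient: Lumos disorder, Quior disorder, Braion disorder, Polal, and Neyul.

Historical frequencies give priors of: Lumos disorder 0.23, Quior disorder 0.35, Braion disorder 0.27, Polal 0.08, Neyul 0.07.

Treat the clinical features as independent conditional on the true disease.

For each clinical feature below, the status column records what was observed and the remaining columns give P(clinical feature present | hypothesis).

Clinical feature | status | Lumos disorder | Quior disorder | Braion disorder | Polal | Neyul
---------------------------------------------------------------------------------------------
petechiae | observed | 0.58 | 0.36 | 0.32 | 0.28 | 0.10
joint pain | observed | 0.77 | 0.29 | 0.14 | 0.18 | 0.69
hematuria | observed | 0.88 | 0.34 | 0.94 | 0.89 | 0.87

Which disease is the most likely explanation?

Lumos disorder

For each hypothesis, the unnormalized posterior weight is prior × product of the clinical feature likelihoods:
  Lumos disorder: 0.23 × 0.58 × 0.77 × 0.88 = 0.090392
  Quior disorder: 0.35 × 0.36 × 0.29 × 0.34 = 0.012424
  Braion disorder: 0.27 × 0.32 × 0.14 × 0.94 = 0.01137
  Polal: 0.08 × 0.28 × 0.18 × 0.89 = 0.0035885
  Neyul: 0.07 × 0.10 × 0.69 × 0.87 = 0.0042021
Marginal likelihood of the evidence = 0.12198.
P(Lumos disorder | evidence) ≈ 0.090392 / 0.12198 ≈ 0.741
P(Quior disorder | evidence) ≈ 0.012424 / 0.12198 ≈ 0.102
P(Braion disorder | evidence) ≈ 0.01137 / 0.12198 ≈ 0.093
P(Polal | evidence) ≈ 0.0035885 / 0.12198 ≈ 0.029
P(Neyul | evidence) ≈ 0.0042021 / 0.12198 ≈ 0.034
The largest is 0.741, so Lumos disorder is most probable.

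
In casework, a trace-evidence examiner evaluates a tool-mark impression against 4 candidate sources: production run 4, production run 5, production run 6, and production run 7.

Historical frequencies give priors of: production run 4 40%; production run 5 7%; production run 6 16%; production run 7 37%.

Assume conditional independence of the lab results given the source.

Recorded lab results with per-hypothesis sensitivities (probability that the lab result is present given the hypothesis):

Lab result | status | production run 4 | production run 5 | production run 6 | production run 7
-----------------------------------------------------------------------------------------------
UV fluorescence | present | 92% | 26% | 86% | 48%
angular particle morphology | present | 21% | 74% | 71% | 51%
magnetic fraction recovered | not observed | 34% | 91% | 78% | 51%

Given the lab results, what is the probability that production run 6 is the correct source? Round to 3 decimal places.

Multiply each prior by the joint likelihood of the lab result pattern (using 1 − P(present | H) for each absent lab result):
  production run 4: 0.40 × 0.92 × 0.21 × (1 − 0.34) = 0.051005
  production run 5: 0.07 × 0.26 × 0.74 × (1 − 0.91) = 0.0012121
  production run 6: 0.16 × 0.86 × 0.71 × (1 − 0.78) = 0.021493
  production run 7: 0.37 × 0.48 × 0.51 × (1 − 0.51) = 0.044382
Marginal likelihood of the evidence = 0.11809.
P(production run 6 | evidence) = 0.021493 / 0.11809 ≈ 0.182.

0.182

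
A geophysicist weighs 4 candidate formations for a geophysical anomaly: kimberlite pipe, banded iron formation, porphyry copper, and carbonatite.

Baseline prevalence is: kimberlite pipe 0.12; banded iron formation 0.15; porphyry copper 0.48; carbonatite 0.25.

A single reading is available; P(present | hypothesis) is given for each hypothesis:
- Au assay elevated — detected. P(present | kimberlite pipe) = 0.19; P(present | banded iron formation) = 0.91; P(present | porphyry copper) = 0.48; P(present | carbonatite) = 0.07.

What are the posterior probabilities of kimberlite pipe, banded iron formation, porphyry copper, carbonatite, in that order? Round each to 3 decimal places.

0.056, 0.335, 0.566, 0.043

For each hypothesis, the unnormalized posterior weight is prior × likelihood:
  kimberlite pipe: 0.12 × 0.19 = 0.0228
  banded iron formation: 0.15 × 0.91 = 0.1365
  porphyry copper: 0.48 × 0.48 = 0.2304
  carbonatite: 0.25 × 0.07 = 0.0175
The unnormalized weights sum to 0.4072.
P(kimberlite pipe | evidence) = 0.0228 / 0.4072 ≈ 0.056
P(banded iron formation | evidence) = 0.1365 / 0.4072 ≈ 0.335
P(porphyry copper | evidence) = 0.2304 / 0.4072 ≈ 0.566
P(carbonatite | evidence) = 0.0175 / 0.4072 ≈ 0.043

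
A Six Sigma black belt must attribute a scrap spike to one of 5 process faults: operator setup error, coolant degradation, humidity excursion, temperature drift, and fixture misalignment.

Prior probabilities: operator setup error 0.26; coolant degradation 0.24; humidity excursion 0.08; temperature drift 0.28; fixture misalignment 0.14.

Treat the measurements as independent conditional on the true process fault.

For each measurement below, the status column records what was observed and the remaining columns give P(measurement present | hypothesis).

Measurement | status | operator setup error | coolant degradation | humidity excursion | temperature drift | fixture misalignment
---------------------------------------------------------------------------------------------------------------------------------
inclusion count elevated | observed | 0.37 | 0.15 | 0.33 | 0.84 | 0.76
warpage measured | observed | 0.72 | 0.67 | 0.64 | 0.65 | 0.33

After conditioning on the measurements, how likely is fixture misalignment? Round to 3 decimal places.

For each hypothesis, the unnormalized posterior weight is prior × product of the measurement likelihoods:
  operator setup error: 0.26 × 0.37 × 0.72 = 0.069264
  coolant degradation: 0.24 × 0.15 × 0.67 = 0.02412
  humidity excursion: 0.08 × 0.33 × 0.64 = 0.016896
  temperature drift: 0.28 × 0.84 × 0.65 = 0.15288
  fixture misalignment: 0.14 × 0.76 × 0.33 = 0.035112
The unnormalized weights sum to 0.29827.
P(fixture misalignment | evidence) = 0.035112 / 0.29827 ≈ 0.118.

0.118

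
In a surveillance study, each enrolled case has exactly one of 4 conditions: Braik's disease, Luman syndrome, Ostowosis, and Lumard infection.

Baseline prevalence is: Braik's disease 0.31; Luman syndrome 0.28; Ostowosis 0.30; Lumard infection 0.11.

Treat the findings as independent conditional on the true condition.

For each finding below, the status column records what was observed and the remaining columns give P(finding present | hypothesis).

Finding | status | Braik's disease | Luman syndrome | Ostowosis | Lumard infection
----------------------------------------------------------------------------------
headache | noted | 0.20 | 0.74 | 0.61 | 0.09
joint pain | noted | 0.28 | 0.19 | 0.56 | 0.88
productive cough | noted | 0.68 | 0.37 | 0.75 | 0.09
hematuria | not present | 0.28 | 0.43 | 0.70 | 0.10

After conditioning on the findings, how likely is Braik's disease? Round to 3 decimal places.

0.210

For each hypothesis, the unnormalized posterior weight is prior × product of the finding likelihoods (using 1 − P(present | H) for each absent finding):
  Braik's disease: 0.31 × 0.20 × 0.28 × 0.68 × (1 − 0.28) = 0.0084995
  Luman syndrome: 0.28 × 0.74 × 0.19 × 0.37 × (1 − 0.43) = 0.0083027
  Ostowosis: 0.30 × 0.61 × 0.56 × 0.75 × (1 − 0.70) = 0.023058
  Lumard infection: 0.11 × 0.09 × 0.88 × 0.09 × (1 − 0.10) = 0.00070567
Normalizing constant Z = 0.0084995 + 0.0083027 + 0.023058 + 0.00070567 = 0.040566.
P(Braik's disease | evidence) = 0.0084995 / 0.040566 ≈ 0.210.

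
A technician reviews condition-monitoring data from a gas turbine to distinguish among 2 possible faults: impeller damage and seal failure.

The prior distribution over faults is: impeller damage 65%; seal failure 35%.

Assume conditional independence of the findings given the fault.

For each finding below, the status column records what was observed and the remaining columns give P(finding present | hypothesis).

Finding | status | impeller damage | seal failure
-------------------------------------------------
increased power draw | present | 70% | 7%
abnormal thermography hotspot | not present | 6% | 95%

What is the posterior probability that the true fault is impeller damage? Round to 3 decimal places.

By Bayes' rule with conditional independence, the unnormalized weight for each hypothesis is prior × ∏ likelihoods (using 1 − P(present | H) for each absent finding):
  impeller damage: 0.65 × 0.70 × (1 − 0.06) = 0.4277
  seal failure: 0.35 × 0.07 × (1 − 0.95) = 0.001225
Marginal likelihood of the evidence = 0.42892.
P(impeller damage | evidence) = 0.4277 / 0.42892 ≈ 0.997.

0.997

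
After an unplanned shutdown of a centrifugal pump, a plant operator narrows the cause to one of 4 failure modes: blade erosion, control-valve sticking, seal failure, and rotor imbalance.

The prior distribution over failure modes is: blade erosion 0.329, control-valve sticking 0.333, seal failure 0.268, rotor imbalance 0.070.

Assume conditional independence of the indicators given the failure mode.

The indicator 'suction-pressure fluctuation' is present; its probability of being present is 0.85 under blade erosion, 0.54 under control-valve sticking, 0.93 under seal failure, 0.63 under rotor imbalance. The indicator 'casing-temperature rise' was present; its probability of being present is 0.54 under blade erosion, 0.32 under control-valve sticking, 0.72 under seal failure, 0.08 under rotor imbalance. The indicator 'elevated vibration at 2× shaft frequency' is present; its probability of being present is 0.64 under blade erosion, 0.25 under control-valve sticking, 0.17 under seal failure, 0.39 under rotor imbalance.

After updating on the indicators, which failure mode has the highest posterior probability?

For each hypothesis, the unnormalized posterior weight is prior × product of the indicator likelihoods:
  blade erosion: 0.329 × 0.85 × 0.54 × 0.64 = 0.096647
  control-valve sticking: 0.333 × 0.54 × 0.32 × 0.25 = 0.014386
  seal failure: 0.268 × 0.93 × 0.72 × 0.17 = 0.030507
  rotor imbalance: 0.070 × 0.63 × 0.08 × 0.39 = 0.0013759
The unnormalized weights sum to 0.14292.
P(blade erosion | evidence) ≈ 0.096647 / 0.14292 ≈ 0.676
P(control-valve sticking | evidence) ≈ 0.014386 / 0.14292 ≈ 0.101
P(seal failure | evidence) ≈ 0.030507 / 0.14292 ≈ 0.213
P(rotor imbalance | evidence) ≈ 0.0013759 / 0.14292 ≈ 0.010
The largest is 0.676, so blade erosion is most probable.

blade erosion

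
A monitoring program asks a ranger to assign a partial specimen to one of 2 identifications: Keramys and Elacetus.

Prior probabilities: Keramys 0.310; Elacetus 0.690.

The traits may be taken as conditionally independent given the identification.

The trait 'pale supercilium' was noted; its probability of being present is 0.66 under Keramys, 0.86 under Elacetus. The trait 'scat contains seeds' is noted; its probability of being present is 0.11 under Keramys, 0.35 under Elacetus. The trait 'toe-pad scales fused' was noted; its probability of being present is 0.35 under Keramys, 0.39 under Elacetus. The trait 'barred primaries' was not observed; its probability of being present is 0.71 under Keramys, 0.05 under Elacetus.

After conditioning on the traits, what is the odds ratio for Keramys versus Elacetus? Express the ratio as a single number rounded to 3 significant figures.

Posterior odds equal prior odds times the likelihood ratio; only the two competing hypotheses matter (using 1 − P(present | H) for each absent trait).
  Keramys: 0.310 × 0.66 × 0.11 × 0.35 × (1 − 0.71) = 0.0022844
  Elacetus: 0.690 × 0.86 × 0.35 × 0.39 × (1 − 0.05) = 0.076949
Posterior odds = 0.0022844 / 0.076949 ≈ 0.0297.

0.0297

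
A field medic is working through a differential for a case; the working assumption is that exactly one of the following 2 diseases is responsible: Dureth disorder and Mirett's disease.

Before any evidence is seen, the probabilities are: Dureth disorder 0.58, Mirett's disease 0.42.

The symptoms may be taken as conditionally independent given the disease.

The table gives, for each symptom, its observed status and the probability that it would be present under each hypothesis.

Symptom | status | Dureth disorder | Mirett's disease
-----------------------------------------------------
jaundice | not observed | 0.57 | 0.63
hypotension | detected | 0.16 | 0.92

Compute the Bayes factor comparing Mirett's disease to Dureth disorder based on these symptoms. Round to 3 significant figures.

The Bayes factor is the ratio of the joint likelihoods of the symptom pattern under the two hypotheses (using 1 − P(present | H) for each absent symptom).
  Mirett's disease: (1 − 0.63) × 0.92 = 0.3404
  Dureth disorder: (1 − 0.57) × 0.16 = 0.0688
Bayes factor = 0.3404 / 0.0688 ≈ 4.95

4.95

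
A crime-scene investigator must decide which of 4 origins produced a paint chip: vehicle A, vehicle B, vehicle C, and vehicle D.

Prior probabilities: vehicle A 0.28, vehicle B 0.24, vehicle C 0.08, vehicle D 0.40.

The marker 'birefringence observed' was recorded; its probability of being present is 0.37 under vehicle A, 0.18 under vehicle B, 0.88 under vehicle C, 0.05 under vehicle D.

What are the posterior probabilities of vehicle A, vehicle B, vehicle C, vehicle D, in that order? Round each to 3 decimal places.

0.437, 0.182, 0.297, 0.084

By Bayes' rule, the unnormalized weight for each hypothesis is prior × likelihood:
  vehicle A: 0.28 × 0.37 = 0.1036
  vehicle B: 0.24 × 0.18 = 0.0432
  vehicle C: 0.08 × 0.88 = 0.0704
  vehicle D: 0.40 × 0.05 = 0.02
The unnormalized weights sum to 0.2372.
P(vehicle A | evidence) = 0.1036 / 0.2372 ≈ 0.437
P(vehicle B | evidence) = 0.0432 / 0.2372 ≈ 0.182
P(vehicle C | evidence) = 0.0704 / 0.2372 ≈ 0.297
P(vehicle D | evidence) = 0.02 / 0.2372 ≈ 0.084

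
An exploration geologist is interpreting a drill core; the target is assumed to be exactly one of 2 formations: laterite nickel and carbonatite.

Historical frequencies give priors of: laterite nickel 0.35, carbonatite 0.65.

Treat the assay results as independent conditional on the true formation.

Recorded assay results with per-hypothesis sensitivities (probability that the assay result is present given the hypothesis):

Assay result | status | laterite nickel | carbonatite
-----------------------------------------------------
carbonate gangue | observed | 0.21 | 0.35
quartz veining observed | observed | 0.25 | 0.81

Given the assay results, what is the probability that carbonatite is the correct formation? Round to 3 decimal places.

By Bayes' rule with conditional independence, the unnormalized weight for each hypothesis is prior × ∏ likelihoods:
  laterite nickel: 0.35 × 0.21 × 0.25 = 0.018375
  carbonatite: 0.65 × 0.35 × 0.81 = 0.18427
Marginal likelihood of the evidence = 0.20265.
P(carbonatite | evidence) = 0.18427 / 0.20265 ≈ 0.909.

0.909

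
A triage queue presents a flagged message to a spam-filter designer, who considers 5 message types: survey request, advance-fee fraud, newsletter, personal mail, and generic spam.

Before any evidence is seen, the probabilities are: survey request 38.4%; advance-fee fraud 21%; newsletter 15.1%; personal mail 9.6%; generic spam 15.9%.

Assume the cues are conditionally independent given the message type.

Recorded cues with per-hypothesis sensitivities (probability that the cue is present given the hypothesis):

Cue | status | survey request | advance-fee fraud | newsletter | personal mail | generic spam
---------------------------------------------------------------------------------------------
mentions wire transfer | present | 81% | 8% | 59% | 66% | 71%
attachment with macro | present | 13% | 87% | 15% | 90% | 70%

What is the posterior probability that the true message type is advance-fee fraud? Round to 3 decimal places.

By Bayes' rule with conditional independence, the unnormalized weight for each hypothesis is prior × ∏ likelihoods:
  survey request: 0.384 × 0.81 × 0.13 = 0.040435
  advance-fee fraud: 0.210 × 0.08 × 0.87 = 0.014616
  newsletter: 0.151 × 0.59 × 0.15 = 0.013363
  personal mail: 0.096 × 0.66 × 0.90 = 0.057024
  generic spam: 0.159 × 0.71 × 0.70 = 0.079023
Normalizing constant Z = 0.040435 + 0.014616 + 0.013363 + 0.057024 + 0.079023 = 0.20446.
P(advance-fee fraud | evidence) = 0.014616 / 0.20446 ≈ 0.071.

0.071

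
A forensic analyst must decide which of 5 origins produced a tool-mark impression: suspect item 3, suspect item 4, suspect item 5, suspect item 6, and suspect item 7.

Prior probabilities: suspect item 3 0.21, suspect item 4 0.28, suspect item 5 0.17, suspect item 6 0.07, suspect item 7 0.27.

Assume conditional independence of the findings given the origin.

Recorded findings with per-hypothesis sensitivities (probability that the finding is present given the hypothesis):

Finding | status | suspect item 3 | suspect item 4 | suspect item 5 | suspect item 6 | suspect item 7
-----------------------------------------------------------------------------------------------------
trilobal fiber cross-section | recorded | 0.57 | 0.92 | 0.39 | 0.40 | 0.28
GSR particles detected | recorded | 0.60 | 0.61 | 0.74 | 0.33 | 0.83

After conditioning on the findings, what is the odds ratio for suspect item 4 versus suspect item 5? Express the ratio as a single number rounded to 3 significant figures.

Unnormalized posterior weight (prior times the finding likelihoods) for each of the two hypotheses:
  suspect item 4: 0.28 × 0.92 × 0.61 = 0.15714
  suspect item 5: 0.17 × 0.39 × 0.74 = 0.049062
Odds(suspect item 4 : suspect item 5) = 0.15714 / 0.049062 ≈ 3.20.

3.20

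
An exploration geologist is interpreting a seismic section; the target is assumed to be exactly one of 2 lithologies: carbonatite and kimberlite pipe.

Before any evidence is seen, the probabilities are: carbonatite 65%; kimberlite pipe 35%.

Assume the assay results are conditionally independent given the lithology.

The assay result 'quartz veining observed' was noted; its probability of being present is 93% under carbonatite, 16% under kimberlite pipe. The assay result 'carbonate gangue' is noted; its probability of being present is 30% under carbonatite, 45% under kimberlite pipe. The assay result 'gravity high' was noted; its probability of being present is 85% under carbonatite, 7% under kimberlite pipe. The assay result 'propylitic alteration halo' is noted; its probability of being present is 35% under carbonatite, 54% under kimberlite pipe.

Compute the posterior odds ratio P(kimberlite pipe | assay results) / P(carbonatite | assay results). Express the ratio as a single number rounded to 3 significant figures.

The normalizing constant cancels in an odds ratio, so compute prior × likelihood for the two hypotheses only:
  kimberlite pipe: 0.35 × 0.16 × 0.45 × 0.07 × 0.54 = 0.00095256
  carbonatite: 0.65 × 0.93 × 0.30 × 0.85 × 0.35 = 0.053952
Posterior odds = 0.00095256 / 0.053952 ≈ 0.0177.

0.0177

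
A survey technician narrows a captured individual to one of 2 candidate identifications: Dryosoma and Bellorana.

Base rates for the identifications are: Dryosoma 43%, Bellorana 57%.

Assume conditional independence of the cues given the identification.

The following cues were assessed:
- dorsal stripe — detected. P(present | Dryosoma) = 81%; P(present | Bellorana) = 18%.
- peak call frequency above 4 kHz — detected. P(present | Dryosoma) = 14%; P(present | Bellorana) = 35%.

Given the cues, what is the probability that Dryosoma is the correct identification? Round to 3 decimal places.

By Bayes' rule with conditional independence, the unnormalized weight for each hypothesis is prior × ∏ likelihoods:
  Dryosoma: 0.43 × 0.81 × 0.14 = 0.048762
  Bellorana: 0.57 × 0.18 × 0.35 = 0.03591
The unnormalized weights sum to 0.084672.
P(Dryosoma | evidence) = 0.048762 / 0.084672 ≈ 0.576.

0.576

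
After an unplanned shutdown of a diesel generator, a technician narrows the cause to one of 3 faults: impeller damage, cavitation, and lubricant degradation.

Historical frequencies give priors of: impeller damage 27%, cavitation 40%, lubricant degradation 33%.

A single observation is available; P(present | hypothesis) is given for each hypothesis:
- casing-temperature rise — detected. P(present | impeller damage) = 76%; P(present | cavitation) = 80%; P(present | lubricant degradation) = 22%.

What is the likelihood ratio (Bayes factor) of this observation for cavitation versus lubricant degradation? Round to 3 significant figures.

The Bayes factor is the ratio of the two likelihoods.
  cavitation: 0.8
  lubricant degradation: 0.22
Bayes factor = 0.8 / 0.22 ≈ 3.64

3.64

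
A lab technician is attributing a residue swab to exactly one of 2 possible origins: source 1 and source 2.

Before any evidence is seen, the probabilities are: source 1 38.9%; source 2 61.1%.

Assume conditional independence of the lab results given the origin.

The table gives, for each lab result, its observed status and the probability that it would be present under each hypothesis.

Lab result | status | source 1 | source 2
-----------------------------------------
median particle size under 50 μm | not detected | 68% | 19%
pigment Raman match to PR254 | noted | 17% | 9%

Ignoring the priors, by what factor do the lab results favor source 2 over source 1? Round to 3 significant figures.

The Bayes factor is the ratio of the joint likelihoods of the lab result pattern under the two hypotheses (using 1 − P(present | H) for each absent lab result).
  source 2: (1 − 0.19) × 0.09 = 0.0729
  source 1: (1 − 0.68) × 0.17 = 0.0544
Bayes factor = 0.0729 / 0.0544 ≈ 1.34

1.34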